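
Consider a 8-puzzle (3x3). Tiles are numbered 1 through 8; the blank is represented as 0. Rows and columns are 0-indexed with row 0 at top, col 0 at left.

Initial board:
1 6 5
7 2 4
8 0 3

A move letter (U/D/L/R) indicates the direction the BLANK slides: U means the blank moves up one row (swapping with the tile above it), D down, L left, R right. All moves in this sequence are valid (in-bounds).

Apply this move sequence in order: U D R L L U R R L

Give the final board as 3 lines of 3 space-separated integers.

After move 1 (U):
1 6 5
7 0 4
8 2 3

After move 2 (D):
1 6 5
7 2 4
8 0 3

After move 3 (R):
1 6 5
7 2 4
8 3 0

After move 4 (L):
1 6 5
7 2 4
8 0 3

After move 5 (L):
1 6 5
7 2 4
0 8 3

After move 6 (U):
1 6 5
0 2 4
7 8 3

After move 7 (R):
1 6 5
2 0 4
7 8 3

After move 8 (R):
1 6 5
2 4 0
7 8 3

After move 9 (L):
1 6 5
2 0 4
7 8 3

Answer: 1 6 5
2 0 4
7 8 3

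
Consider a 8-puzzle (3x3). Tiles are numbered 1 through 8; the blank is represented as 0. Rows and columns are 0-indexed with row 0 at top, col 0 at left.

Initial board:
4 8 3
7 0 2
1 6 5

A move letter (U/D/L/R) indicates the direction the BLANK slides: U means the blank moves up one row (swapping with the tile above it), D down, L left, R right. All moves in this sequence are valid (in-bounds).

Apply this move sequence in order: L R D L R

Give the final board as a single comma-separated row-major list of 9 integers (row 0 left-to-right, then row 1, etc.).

After move 1 (L):
4 8 3
0 7 2
1 6 5

After move 2 (R):
4 8 3
7 0 2
1 6 5

After move 3 (D):
4 8 3
7 6 2
1 0 5

After move 4 (L):
4 8 3
7 6 2
0 1 5

After move 5 (R):
4 8 3
7 6 2
1 0 5

Answer: 4, 8, 3, 7, 6, 2, 1, 0, 5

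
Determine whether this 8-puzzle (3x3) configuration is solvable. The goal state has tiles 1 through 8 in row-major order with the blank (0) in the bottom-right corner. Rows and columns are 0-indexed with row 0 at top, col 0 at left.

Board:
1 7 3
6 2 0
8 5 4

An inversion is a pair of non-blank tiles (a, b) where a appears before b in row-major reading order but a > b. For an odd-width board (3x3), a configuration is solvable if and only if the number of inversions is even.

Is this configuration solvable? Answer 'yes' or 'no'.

Answer: yes

Derivation:
Inversions (pairs i<j in row-major order where tile[i] > tile[j] > 0): 12
12 is even, so the puzzle is solvable.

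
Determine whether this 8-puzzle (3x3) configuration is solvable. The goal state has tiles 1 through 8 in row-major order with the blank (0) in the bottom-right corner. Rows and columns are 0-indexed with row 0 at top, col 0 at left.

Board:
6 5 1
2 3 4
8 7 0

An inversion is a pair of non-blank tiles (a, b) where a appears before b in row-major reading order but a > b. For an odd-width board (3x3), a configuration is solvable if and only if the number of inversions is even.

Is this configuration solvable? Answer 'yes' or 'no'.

Inversions (pairs i<j in row-major order where tile[i] > tile[j] > 0): 10
10 is even, so the puzzle is solvable.

Answer: yes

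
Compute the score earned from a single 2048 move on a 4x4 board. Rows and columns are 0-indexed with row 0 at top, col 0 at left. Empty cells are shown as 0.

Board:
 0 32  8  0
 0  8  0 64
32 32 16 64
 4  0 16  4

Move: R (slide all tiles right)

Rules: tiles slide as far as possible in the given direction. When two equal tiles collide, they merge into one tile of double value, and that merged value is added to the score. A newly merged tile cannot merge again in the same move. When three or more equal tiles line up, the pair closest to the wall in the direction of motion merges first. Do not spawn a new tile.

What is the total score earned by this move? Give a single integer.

Slide right:
row 0: [0, 32, 8, 0] -> [0, 0, 32, 8]  score +0 (running 0)
row 1: [0, 8, 0, 64] -> [0, 0, 8, 64]  score +0 (running 0)
row 2: [32, 32, 16, 64] -> [0, 64, 16, 64]  score +64 (running 64)
row 3: [4, 0, 16, 4] -> [0, 4, 16, 4]  score +0 (running 64)
Board after move:
 0  0 32  8
 0  0  8 64
 0 64 16 64
 0  4 16  4

Answer: 64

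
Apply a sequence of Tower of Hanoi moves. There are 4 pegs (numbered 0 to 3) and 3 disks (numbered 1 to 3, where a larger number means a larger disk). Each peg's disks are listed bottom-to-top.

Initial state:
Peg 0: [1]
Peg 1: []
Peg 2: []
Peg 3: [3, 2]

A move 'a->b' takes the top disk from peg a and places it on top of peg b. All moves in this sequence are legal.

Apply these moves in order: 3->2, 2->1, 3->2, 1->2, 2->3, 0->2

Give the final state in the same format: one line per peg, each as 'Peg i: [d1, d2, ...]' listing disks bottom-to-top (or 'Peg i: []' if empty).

After move 1 (3->2):
Peg 0: [1]
Peg 1: []
Peg 2: [2]
Peg 3: [3]

After move 2 (2->1):
Peg 0: [1]
Peg 1: [2]
Peg 2: []
Peg 3: [3]

After move 3 (3->2):
Peg 0: [1]
Peg 1: [2]
Peg 2: [3]
Peg 3: []

After move 4 (1->2):
Peg 0: [1]
Peg 1: []
Peg 2: [3, 2]
Peg 3: []

After move 5 (2->3):
Peg 0: [1]
Peg 1: []
Peg 2: [3]
Peg 3: [2]

After move 6 (0->2):
Peg 0: []
Peg 1: []
Peg 2: [3, 1]
Peg 3: [2]

Answer: Peg 0: []
Peg 1: []
Peg 2: [3, 1]
Peg 3: [2]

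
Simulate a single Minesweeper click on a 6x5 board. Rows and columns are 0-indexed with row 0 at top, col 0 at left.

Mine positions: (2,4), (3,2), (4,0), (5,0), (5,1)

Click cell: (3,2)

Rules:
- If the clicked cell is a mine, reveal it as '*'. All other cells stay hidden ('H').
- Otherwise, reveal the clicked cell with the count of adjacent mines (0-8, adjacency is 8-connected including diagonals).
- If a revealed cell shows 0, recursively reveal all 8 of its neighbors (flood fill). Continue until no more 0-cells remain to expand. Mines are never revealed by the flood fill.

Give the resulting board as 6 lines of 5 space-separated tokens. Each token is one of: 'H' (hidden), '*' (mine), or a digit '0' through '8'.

H H H H H
H H H H H
H H H H H
H H * H H
H H H H H
H H H H H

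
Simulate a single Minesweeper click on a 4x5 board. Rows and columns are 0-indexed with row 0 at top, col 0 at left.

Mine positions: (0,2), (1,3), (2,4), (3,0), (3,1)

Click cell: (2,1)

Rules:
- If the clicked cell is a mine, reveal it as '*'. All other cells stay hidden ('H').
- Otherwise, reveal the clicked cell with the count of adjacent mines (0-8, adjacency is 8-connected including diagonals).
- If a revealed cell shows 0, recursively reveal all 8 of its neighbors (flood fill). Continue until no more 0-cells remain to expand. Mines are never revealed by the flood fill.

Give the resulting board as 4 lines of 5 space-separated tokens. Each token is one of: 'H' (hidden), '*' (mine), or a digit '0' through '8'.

H H H H H
H H H H H
H 2 H H H
H H H H H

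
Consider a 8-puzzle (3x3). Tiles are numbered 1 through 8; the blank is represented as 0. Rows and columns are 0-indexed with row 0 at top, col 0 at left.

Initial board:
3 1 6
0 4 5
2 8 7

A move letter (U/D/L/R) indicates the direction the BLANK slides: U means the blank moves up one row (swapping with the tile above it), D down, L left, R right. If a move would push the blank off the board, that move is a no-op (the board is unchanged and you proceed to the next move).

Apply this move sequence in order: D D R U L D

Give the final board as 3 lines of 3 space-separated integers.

After move 1 (D):
3 1 6
2 4 5
0 8 7

After move 2 (D):
3 1 6
2 4 5
0 8 7

After move 3 (R):
3 1 6
2 4 5
8 0 7

After move 4 (U):
3 1 6
2 0 5
8 4 7

After move 5 (L):
3 1 6
0 2 5
8 4 7

After move 6 (D):
3 1 6
8 2 5
0 4 7

Answer: 3 1 6
8 2 5
0 4 7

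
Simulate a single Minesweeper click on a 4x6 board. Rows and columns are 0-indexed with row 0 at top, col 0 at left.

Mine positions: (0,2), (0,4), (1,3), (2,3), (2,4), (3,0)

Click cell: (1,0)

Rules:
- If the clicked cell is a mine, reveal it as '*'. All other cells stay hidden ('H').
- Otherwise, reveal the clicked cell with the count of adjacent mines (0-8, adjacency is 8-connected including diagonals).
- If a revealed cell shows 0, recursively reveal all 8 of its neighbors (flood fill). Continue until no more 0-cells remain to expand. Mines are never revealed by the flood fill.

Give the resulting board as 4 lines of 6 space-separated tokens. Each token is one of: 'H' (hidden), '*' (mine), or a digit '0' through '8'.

0 1 H H H H
0 1 H H H H
1 1 H H H H
H H H H H H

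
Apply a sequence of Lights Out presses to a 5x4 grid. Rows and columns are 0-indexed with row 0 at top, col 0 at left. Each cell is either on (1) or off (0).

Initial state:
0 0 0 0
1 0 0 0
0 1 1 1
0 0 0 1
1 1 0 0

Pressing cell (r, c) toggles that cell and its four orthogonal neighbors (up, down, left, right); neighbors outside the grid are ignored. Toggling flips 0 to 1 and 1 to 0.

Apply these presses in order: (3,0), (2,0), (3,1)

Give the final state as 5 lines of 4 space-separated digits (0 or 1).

Answer: 0 0 0 0
0 0 0 0
0 1 1 1
1 0 1 1
0 0 0 0

Derivation:
After press 1 at (3,0):
0 0 0 0
1 0 0 0
1 1 1 1
1 1 0 1
0 1 0 0

After press 2 at (2,0):
0 0 0 0
0 0 0 0
0 0 1 1
0 1 0 1
0 1 0 0

After press 3 at (3,1):
0 0 0 0
0 0 0 0
0 1 1 1
1 0 1 1
0 0 0 0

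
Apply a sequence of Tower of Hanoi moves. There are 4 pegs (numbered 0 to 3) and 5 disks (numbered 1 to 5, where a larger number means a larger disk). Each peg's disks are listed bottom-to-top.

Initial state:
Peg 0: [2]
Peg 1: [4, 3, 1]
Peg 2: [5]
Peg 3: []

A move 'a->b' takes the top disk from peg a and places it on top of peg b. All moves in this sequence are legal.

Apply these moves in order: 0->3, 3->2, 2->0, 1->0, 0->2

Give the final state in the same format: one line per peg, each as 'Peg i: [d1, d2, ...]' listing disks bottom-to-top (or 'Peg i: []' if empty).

Answer: Peg 0: [2]
Peg 1: [4, 3]
Peg 2: [5, 1]
Peg 3: []

Derivation:
After move 1 (0->3):
Peg 0: []
Peg 1: [4, 3, 1]
Peg 2: [5]
Peg 3: [2]

After move 2 (3->2):
Peg 0: []
Peg 1: [4, 3, 1]
Peg 2: [5, 2]
Peg 3: []

After move 3 (2->0):
Peg 0: [2]
Peg 1: [4, 3, 1]
Peg 2: [5]
Peg 3: []

After move 4 (1->0):
Peg 0: [2, 1]
Peg 1: [4, 3]
Peg 2: [5]
Peg 3: []

After move 5 (0->2):
Peg 0: [2]
Peg 1: [4, 3]
Peg 2: [5, 1]
Peg 3: []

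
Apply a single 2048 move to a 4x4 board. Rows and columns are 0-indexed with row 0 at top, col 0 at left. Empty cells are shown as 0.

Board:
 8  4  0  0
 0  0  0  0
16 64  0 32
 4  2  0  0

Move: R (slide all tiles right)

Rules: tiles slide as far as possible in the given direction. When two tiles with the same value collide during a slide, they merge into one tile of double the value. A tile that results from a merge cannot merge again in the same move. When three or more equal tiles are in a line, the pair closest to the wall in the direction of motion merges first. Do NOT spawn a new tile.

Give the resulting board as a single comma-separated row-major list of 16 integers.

Slide right:
row 0: [8, 4, 0, 0] -> [0, 0, 8, 4]
row 1: [0, 0, 0, 0] -> [0, 0, 0, 0]
row 2: [16, 64, 0, 32] -> [0, 16, 64, 32]
row 3: [4, 2, 0, 0] -> [0, 0, 4, 2]

Answer: 0, 0, 8, 4, 0, 0, 0, 0, 0, 16, 64, 32, 0, 0, 4, 2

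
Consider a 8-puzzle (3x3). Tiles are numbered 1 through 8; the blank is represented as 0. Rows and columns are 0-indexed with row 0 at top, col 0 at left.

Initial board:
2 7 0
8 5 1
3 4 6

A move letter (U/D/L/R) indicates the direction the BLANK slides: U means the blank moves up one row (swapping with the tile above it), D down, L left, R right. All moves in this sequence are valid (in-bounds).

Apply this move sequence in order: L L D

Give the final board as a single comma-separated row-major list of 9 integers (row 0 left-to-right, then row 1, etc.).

Answer: 8, 2, 7, 0, 5, 1, 3, 4, 6

Derivation:
After move 1 (L):
2 0 7
8 5 1
3 4 6

After move 2 (L):
0 2 7
8 5 1
3 4 6

After move 3 (D):
8 2 7
0 5 1
3 4 6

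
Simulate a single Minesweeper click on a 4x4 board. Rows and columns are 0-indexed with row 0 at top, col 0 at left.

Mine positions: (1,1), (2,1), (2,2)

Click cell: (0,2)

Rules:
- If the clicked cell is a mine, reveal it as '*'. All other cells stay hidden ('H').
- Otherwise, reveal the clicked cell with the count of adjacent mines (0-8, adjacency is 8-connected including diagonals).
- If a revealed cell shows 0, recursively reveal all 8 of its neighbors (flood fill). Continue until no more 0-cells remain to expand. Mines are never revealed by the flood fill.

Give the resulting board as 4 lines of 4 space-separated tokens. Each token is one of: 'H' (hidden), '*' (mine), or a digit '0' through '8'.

H H 1 H
H H H H
H H H H
H H H H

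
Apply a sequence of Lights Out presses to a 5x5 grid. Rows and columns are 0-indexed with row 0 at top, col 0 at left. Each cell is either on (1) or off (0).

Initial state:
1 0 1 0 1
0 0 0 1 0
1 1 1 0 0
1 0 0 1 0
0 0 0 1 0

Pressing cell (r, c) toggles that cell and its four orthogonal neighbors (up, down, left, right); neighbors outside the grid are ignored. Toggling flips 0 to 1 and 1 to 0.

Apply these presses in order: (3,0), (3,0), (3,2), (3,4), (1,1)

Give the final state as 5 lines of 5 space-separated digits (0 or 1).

After press 1 at (3,0):
1 0 1 0 1
0 0 0 1 0
0 1 1 0 0
0 1 0 1 0
1 0 0 1 0

After press 2 at (3,0):
1 0 1 0 1
0 0 0 1 0
1 1 1 0 0
1 0 0 1 0
0 0 0 1 0

After press 3 at (3,2):
1 0 1 0 1
0 0 0 1 0
1 1 0 0 0
1 1 1 0 0
0 0 1 1 0

After press 4 at (3,4):
1 0 1 0 1
0 0 0 1 0
1 1 0 0 1
1 1 1 1 1
0 0 1 1 1

After press 5 at (1,1):
1 1 1 0 1
1 1 1 1 0
1 0 0 0 1
1 1 1 1 1
0 0 1 1 1

Answer: 1 1 1 0 1
1 1 1 1 0
1 0 0 0 1
1 1 1 1 1
0 0 1 1 1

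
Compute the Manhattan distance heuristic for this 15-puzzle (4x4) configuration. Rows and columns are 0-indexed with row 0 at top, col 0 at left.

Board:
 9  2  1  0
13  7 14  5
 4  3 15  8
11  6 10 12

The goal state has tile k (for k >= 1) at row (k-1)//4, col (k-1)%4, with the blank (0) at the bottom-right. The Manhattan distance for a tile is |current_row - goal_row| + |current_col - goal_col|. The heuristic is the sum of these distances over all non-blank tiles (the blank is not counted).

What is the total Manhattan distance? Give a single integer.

Answer: 31

Derivation:
Tile 9: (0,0)->(2,0) = 2
Tile 2: (0,1)->(0,1) = 0
Tile 1: (0,2)->(0,0) = 2
Tile 13: (1,0)->(3,0) = 2
Tile 7: (1,1)->(1,2) = 1
Tile 14: (1,2)->(3,1) = 3
Tile 5: (1,3)->(1,0) = 3
Tile 4: (2,0)->(0,3) = 5
Tile 3: (2,1)->(0,2) = 3
Tile 15: (2,2)->(3,2) = 1
Tile 8: (2,3)->(1,3) = 1
Tile 11: (3,0)->(2,2) = 3
Tile 6: (3,1)->(1,1) = 2
Tile 10: (3,2)->(2,1) = 2
Tile 12: (3,3)->(2,3) = 1
Sum: 2 + 0 + 2 + 2 + 1 + 3 + 3 + 5 + 3 + 1 + 1 + 3 + 2 + 2 + 1 = 31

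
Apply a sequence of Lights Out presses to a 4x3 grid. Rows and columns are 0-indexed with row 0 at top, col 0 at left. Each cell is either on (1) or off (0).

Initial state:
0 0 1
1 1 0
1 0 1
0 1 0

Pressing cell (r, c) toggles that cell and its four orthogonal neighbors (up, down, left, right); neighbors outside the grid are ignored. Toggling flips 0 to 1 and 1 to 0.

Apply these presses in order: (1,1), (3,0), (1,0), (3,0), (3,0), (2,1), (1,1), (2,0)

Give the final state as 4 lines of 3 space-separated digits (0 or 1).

After press 1 at (1,1):
0 1 1
0 0 1
1 1 1
0 1 0

After press 2 at (3,0):
0 1 1
0 0 1
0 1 1
1 0 0

After press 3 at (1,0):
1 1 1
1 1 1
1 1 1
1 0 0

After press 4 at (3,0):
1 1 1
1 1 1
0 1 1
0 1 0

After press 5 at (3,0):
1 1 1
1 1 1
1 1 1
1 0 0

After press 6 at (2,1):
1 1 1
1 0 1
0 0 0
1 1 0

After press 7 at (1,1):
1 0 1
0 1 0
0 1 0
1 1 0

After press 8 at (2,0):
1 0 1
1 1 0
1 0 0
0 1 0

Answer: 1 0 1
1 1 0
1 0 0
0 1 0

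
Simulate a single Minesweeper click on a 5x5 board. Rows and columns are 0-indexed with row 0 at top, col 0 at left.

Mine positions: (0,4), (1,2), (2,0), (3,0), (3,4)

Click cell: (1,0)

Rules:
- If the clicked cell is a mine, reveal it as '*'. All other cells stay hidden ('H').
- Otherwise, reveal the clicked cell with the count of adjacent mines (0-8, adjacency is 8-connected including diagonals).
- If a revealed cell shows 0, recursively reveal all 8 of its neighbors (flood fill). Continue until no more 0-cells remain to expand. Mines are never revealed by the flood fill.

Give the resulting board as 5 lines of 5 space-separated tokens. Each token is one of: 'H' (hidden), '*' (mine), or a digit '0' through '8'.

H H H H H
1 H H H H
H H H H H
H H H H H
H H H H H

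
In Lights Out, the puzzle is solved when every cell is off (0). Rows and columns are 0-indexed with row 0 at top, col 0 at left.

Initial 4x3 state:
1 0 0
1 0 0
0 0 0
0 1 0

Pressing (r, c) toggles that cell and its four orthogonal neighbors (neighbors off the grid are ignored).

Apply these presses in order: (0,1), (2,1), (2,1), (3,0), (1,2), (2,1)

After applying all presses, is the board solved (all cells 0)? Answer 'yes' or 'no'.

Answer: no

Derivation:
After press 1 at (0,1):
0 1 1
1 1 0
0 0 0
0 1 0

After press 2 at (2,1):
0 1 1
1 0 0
1 1 1
0 0 0

After press 3 at (2,1):
0 1 1
1 1 0
0 0 0
0 1 0

After press 4 at (3,0):
0 1 1
1 1 0
1 0 0
1 0 0

After press 5 at (1,2):
0 1 0
1 0 1
1 0 1
1 0 0

After press 6 at (2,1):
0 1 0
1 1 1
0 1 0
1 1 0

Lights still on: 7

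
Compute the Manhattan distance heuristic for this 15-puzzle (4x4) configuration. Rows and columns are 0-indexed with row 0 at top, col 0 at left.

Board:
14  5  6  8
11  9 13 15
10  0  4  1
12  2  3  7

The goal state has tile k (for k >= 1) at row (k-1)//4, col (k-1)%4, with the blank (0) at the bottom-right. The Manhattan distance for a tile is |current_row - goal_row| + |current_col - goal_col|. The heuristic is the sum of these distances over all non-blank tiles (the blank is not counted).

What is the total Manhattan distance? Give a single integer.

Tile 14: (0,0)->(3,1) = 4
Tile 5: (0,1)->(1,0) = 2
Tile 6: (0,2)->(1,1) = 2
Tile 8: (0,3)->(1,3) = 1
Tile 11: (1,0)->(2,2) = 3
Tile 9: (1,1)->(2,0) = 2
Tile 13: (1,2)->(3,0) = 4
Tile 15: (1,3)->(3,2) = 3
Tile 10: (2,0)->(2,1) = 1
Tile 4: (2,2)->(0,3) = 3
Tile 1: (2,3)->(0,0) = 5
Tile 12: (3,0)->(2,3) = 4
Tile 2: (3,1)->(0,1) = 3
Tile 3: (3,2)->(0,2) = 3
Tile 7: (3,3)->(1,2) = 3
Sum: 4 + 2 + 2 + 1 + 3 + 2 + 4 + 3 + 1 + 3 + 5 + 4 + 3 + 3 + 3 = 43

Answer: 43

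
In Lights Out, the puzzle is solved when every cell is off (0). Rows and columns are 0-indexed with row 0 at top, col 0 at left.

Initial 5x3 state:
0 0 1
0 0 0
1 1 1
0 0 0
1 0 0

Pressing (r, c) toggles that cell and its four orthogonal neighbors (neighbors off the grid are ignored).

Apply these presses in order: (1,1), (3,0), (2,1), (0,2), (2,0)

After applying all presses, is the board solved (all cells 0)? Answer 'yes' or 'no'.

After press 1 at (1,1):
0 1 1
1 1 1
1 0 1
0 0 0
1 0 0

After press 2 at (3,0):
0 1 1
1 1 1
0 0 1
1 1 0
0 0 0

After press 3 at (2,1):
0 1 1
1 0 1
1 1 0
1 0 0
0 0 0

After press 4 at (0,2):
0 0 0
1 0 0
1 1 0
1 0 0
0 0 0

After press 5 at (2,0):
0 0 0
0 0 0
0 0 0
0 0 0
0 0 0

Lights still on: 0

Answer: yes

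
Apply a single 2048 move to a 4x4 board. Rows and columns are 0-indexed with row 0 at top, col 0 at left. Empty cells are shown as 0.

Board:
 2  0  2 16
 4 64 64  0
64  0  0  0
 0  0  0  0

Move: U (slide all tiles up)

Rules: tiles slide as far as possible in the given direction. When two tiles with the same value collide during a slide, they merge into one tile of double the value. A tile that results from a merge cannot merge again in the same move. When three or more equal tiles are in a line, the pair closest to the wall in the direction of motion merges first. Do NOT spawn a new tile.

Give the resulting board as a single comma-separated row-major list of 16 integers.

Answer: 2, 64, 2, 16, 4, 0, 64, 0, 64, 0, 0, 0, 0, 0, 0, 0

Derivation:
Slide up:
col 0: [2, 4, 64, 0] -> [2, 4, 64, 0]
col 1: [0, 64, 0, 0] -> [64, 0, 0, 0]
col 2: [2, 64, 0, 0] -> [2, 64, 0, 0]
col 3: [16, 0, 0, 0] -> [16, 0, 0, 0]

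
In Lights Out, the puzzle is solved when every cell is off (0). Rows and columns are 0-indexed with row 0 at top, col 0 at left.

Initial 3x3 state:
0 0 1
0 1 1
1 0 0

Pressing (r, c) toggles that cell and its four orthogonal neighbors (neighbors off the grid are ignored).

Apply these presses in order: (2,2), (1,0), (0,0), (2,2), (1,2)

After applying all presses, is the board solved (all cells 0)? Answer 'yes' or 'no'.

Answer: no

Derivation:
After press 1 at (2,2):
0 0 1
0 1 0
1 1 1

After press 2 at (1,0):
1 0 1
1 0 0
0 1 1

After press 3 at (0,0):
0 1 1
0 0 0
0 1 1

After press 4 at (2,2):
0 1 1
0 0 1
0 0 0

After press 5 at (1,2):
0 1 0
0 1 0
0 0 1

Lights still on: 3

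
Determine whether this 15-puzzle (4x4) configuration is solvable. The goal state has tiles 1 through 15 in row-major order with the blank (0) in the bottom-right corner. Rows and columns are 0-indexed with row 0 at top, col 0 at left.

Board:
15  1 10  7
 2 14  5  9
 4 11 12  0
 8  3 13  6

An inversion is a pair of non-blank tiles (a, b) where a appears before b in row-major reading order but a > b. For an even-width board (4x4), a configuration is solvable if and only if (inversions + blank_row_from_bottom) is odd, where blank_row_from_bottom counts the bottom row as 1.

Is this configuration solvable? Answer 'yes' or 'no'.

Answer: no

Derivation:
Inversions: 52
Blank is in row 2 (0-indexed from top), which is row 2 counting from the bottom (bottom = 1).
52 + 2 = 54, which is even, so the puzzle is not solvable.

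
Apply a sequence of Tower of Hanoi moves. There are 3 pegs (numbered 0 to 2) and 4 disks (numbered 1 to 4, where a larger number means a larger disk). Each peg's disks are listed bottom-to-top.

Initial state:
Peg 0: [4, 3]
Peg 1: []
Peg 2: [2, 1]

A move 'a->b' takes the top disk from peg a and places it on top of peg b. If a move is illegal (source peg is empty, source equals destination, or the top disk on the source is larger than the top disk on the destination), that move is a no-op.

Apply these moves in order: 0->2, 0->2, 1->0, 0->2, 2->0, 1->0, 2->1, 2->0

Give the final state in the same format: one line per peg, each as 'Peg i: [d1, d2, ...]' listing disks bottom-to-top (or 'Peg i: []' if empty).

Answer: Peg 0: [4, 3, 1]
Peg 1: [2]
Peg 2: []

Derivation:
After move 1 (0->2):
Peg 0: [4, 3]
Peg 1: []
Peg 2: [2, 1]

After move 2 (0->2):
Peg 0: [4, 3]
Peg 1: []
Peg 2: [2, 1]

After move 3 (1->0):
Peg 0: [4, 3]
Peg 1: []
Peg 2: [2, 1]

After move 4 (0->2):
Peg 0: [4, 3]
Peg 1: []
Peg 2: [2, 1]

After move 5 (2->0):
Peg 0: [4, 3, 1]
Peg 1: []
Peg 2: [2]

After move 6 (1->0):
Peg 0: [4, 3, 1]
Peg 1: []
Peg 2: [2]

After move 7 (2->1):
Peg 0: [4, 3, 1]
Peg 1: [2]
Peg 2: []

After move 8 (2->0):
Peg 0: [4, 3, 1]
Peg 1: [2]
Peg 2: []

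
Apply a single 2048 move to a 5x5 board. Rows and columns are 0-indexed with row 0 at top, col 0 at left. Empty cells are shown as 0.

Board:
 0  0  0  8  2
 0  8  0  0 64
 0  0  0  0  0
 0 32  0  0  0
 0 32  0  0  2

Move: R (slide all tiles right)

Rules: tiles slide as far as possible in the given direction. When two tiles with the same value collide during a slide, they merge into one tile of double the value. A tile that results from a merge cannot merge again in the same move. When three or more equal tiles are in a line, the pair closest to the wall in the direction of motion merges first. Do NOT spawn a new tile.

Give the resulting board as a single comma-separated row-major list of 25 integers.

Answer: 0, 0, 0, 8, 2, 0, 0, 0, 8, 64, 0, 0, 0, 0, 0, 0, 0, 0, 0, 32, 0, 0, 0, 32, 2

Derivation:
Slide right:
row 0: [0, 0, 0, 8, 2] -> [0, 0, 0, 8, 2]
row 1: [0, 8, 0, 0, 64] -> [0, 0, 0, 8, 64]
row 2: [0, 0, 0, 0, 0] -> [0, 0, 0, 0, 0]
row 3: [0, 32, 0, 0, 0] -> [0, 0, 0, 0, 32]
row 4: [0, 32, 0, 0, 2] -> [0, 0, 0, 32, 2]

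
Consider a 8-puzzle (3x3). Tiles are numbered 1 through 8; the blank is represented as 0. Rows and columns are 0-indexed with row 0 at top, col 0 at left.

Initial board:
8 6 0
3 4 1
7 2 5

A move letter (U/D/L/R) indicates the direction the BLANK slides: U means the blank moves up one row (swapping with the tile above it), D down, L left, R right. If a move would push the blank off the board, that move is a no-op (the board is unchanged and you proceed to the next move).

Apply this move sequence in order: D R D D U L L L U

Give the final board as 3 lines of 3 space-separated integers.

After move 1 (D):
8 6 1
3 4 0
7 2 5

After move 2 (R):
8 6 1
3 4 0
7 2 5

After move 3 (D):
8 6 1
3 4 5
7 2 0

After move 4 (D):
8 6 1
3 4 5
7 2 0

After move 5 (U):
8 6 1
3 4 0
7 2 5

After move 6 (L):
8 6 1
3 0 4
7 2 5

After move 7 (L):
8 6 1
0 3 4
7 2 5

After move 8 (L):
8 6 1
0 3 4
7 2 5

After move 9 (U):
0 6 1
8 3 4
7 2 5

Answer: 0 6 1
8 3 4
7 2 5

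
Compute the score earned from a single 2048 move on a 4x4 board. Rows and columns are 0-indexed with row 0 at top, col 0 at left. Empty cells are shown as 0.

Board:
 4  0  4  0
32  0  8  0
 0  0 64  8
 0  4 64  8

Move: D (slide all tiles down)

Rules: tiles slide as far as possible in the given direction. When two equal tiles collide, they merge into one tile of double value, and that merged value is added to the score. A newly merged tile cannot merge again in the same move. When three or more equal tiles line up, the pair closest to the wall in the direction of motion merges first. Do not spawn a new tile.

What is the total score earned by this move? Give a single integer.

Answer: 144

Derivation:
Slide down:
col 0: [4, 32, 0, 0] -> [0, 0, 4, 32]  score +0 (running 0)
col 1: [0, 0, 0, 4] -> [0, 0, 0, 4]  score +0 (running 0)
col 2: [4, 8, 64, 64] -> [0, 4, 8, 128]  score +128 (running 128)
col 3: [0, 0, 8, 8] -> [0, 0, 0, 16]  score +16 (running 144)
Board after move:
  0   0   0   0
  0   0   4   0
  4   0   8   0
 32   4 128  16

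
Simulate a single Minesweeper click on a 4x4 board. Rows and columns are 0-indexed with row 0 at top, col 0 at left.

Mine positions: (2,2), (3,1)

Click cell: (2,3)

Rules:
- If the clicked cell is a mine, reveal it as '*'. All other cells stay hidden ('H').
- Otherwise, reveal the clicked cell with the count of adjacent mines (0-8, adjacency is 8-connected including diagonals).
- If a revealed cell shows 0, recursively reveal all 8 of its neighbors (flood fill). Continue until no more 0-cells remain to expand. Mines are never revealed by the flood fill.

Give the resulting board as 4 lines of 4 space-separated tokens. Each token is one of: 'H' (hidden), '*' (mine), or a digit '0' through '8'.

H H H H
H H H H
H H H 1
H H H H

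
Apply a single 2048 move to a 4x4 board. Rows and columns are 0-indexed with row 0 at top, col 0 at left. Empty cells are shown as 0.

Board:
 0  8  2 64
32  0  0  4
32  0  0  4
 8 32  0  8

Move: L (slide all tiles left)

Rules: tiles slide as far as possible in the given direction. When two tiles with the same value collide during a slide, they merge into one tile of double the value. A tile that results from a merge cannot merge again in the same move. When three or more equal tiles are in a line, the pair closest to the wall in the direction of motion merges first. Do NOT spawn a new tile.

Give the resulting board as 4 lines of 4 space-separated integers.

Answer:  8  2 64  0
32  4  0  0
32  4  0  0
 8 32  8  0

Derivation:
Slide left:
row 0: [0, 8, 2, 64] -> [8, 2, 64, 0]
row 1: [32, 0, 0, 4] -> [32, 4, 0, 0]
row 2: [32, 0, 0, 4] -> [32, 4, 0, 0]
row 3: [8, 32, 0, 8] -> [8, 32, 8, 0]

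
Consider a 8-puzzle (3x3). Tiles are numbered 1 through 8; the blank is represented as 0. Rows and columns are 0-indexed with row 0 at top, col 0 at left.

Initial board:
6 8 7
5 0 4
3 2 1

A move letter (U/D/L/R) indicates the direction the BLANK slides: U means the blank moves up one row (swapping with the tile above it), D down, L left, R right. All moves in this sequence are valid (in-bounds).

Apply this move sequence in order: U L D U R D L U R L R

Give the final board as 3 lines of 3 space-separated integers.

Answer: 8 0 7
6 5 4
3 2 1

Derivation:
After move 1 (U):
6 0 7
5 8 4
3 2 1

After move 2 (L):
0 6 7
5 8 4
3 2 1

After move 3 (D):
5 6 7
0 8 4
3 2 1

After move 4 (U):
0 6 7
5 8 4
3 2 1

After move 5 (R):
6 0 7
5 8 4
3 2 1

After move 6 (D):
6 8 7
5 0 4
3 2 1

After move 7 (L):
6 8 7
0 5 4
3 2 1

After move 8 (U):
0 8 7
6 5 4
3 2 1

After move 9 (R):
8 0 7
6 5 4
3 2 1

After move 10 (L):
0 8 7
6 5 4
3 2 1

After move 11 (R):
8 0 7
6 5 4
3 2 1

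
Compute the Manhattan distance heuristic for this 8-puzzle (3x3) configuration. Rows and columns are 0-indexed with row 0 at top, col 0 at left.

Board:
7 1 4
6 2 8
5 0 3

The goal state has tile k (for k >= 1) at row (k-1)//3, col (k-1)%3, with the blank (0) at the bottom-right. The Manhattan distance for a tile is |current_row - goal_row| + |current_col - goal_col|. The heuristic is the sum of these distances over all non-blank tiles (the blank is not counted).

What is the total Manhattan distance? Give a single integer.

Tile 7: (0,0)->(2,0) = 2
Tile 1: (0,1)->(0,0) = 1
Tile 4: (0,2)->(1,0) = 3
Tile 6: (1,0)->(1,2) = 2
Tile 2: (1,1)->(0,1) = 1
Tile 8: (1,2)->(2,1) = 2
Tile 5: (2,0)->(1,1) = 2
Tile 3: (2,2)->(0,2) = 2
Sum: 2 + 1 + 3 + 2 + 1 + 2 + 2 + 2 = 15

Answer: 15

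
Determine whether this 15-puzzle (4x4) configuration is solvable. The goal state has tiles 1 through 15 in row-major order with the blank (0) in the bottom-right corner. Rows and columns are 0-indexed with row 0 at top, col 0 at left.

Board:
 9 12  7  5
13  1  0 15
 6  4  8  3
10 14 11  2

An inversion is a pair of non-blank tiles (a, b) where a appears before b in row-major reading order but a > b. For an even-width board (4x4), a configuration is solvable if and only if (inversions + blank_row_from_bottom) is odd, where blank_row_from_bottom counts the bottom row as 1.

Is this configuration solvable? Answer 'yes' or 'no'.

Answer: yes

Derivation:
Inversions: 56
Blank is in row 1 (0-indexed from top), which is row 3 counting from the bottom (bottom = 1).
56 + 3 = 59, which is odd, so the puzzle is solvable.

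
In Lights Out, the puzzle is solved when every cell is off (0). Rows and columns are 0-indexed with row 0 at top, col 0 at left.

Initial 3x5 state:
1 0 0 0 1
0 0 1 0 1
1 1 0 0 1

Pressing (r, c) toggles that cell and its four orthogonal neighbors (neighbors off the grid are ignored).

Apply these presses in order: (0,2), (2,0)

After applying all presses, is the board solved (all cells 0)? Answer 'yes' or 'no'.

Answer: no

Derivation:
After press 1 at (0,2):
1 1 1 1 1
0 0 0 0 1
1 1 0 0 1

After press 2 at (2,0):
1 1 1 1 1
1 0 0 0 1
0 0 0 0 1

Lights still on: 8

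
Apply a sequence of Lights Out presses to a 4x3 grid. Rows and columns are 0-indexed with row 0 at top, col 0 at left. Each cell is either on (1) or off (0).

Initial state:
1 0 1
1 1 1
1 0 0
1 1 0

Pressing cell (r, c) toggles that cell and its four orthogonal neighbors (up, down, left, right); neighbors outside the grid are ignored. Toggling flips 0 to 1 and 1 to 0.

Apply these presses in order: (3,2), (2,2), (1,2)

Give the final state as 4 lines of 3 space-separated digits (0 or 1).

Answer: 1 0 0
1 0 1
1 1 1
1 0 0

Derivation:
After press 1 at (3,2):
1 0 1
1 1 1
1 0 1
1 0 1

After press 2 at (2,2):
1 0 1
1 1 0
1 1 0
1 0 0

After press 3 at (1,2):
1 0 0
1 0 1
1 1 1
1 0 0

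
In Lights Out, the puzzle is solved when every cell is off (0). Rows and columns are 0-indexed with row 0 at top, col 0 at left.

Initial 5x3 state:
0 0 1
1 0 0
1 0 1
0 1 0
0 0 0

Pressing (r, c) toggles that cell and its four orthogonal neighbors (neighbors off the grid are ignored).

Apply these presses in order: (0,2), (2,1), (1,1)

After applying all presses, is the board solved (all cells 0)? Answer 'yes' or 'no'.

Answer: yes

Derivation:
After press 1 at (0,2):
0 1 0
1 0 1
1 0 1
0 1 0
0 0 0

After press 2 at (2,1):
0 1 0
1 1 1
0 1 0
0 0 0
0 0 0

After press 3 at (1,1):
0 0 0
0 0 0
0 0 0
0 0 0
0 0 0

Lights still on: 0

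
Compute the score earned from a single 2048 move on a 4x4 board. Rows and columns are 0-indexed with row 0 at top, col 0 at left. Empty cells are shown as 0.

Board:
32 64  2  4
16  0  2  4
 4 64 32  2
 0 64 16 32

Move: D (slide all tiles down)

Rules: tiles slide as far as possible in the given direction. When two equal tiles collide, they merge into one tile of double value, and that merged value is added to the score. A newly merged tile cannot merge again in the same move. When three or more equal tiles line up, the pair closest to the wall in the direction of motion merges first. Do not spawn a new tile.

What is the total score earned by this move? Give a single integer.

Slide down:
col 0: [32, 16, 4, 0] -> [0, 32, 16, 4]  score +0 (running 0)
col 1: [64, 0, 64, 64] -> [0, 0, 64, 128]  score +128 (running 128)
col 2: [2, 2, 32, 16] -> [0, 4, 32, 16]  score +4 (running 132)
col 3: [4, 4, 2, 32] -> [0, 8, 2, 32]  score +8 (running 140)
Board after move:
  0   0   0   0
 32   0   4   8
 16  64  32   2
  4 128  16  32

Answer: 140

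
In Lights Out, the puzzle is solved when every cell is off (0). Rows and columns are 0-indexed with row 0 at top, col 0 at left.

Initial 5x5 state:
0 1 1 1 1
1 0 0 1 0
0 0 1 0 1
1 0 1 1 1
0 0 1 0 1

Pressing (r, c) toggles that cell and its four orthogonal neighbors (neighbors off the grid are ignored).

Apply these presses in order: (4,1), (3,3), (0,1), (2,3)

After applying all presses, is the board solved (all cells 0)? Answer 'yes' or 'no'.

After press 1 at (4,1):
0 1 1 1 1
1 0 0 1 0
0 0 1 0 1
1 1 1 1 1
1 1 0 0 1

After press 2 at (3,3):
0 1 1 1 1
1 0 0 1 0
0 0 1 1 1
1 1 0 0 0
1 1 0 1 1

After press 3 at (0,1):
1 0 0 1 1
1 1 0 1 0
0 0 1 1 1
1 1 0 0 0
1 1 0 1 1

After press 4 at (2,3):
1 0 0 1 1
1 1 0 0 0
0 0 0 0 0
1 1 0 1 0
1 1 0 1 1

Lights still on: 12

Answer: no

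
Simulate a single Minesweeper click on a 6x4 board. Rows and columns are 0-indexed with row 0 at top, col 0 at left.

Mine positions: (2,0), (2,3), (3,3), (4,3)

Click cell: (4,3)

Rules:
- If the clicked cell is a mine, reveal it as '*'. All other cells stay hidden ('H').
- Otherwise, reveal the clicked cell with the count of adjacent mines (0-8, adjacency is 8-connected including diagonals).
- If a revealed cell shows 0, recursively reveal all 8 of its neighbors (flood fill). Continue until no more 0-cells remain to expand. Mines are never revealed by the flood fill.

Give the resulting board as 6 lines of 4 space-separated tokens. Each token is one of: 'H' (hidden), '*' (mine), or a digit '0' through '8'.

H H H H
H H H H
H H H H
H H H H
H H H *
H H H H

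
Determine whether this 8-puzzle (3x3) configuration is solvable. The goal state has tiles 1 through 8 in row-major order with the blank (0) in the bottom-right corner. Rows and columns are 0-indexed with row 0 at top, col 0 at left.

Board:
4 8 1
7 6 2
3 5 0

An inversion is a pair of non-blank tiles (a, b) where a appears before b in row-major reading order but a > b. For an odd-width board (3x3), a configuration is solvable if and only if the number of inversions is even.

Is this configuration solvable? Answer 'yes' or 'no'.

Answer: yes

Derivation:
Inversions (pairs i<j in row-major order where tile[i] > tile[j] > 0): 16
16 is even, so the puzzle is solvable.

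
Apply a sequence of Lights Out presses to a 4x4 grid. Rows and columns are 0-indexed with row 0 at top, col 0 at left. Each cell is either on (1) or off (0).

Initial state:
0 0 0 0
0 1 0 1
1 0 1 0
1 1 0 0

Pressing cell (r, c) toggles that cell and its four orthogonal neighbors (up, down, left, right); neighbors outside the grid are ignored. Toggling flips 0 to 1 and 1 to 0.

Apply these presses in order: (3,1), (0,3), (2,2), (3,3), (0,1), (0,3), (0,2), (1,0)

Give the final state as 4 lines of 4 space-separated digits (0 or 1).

Answer: 0 0 0 1
1 1 0 1
0 0 0 0
0 0 1 1

Derivation:
After press 1 at (3,1):
0 0 0 0
0 1 0 1
1 1 1 0
0 0 1 0

After press 2 at (0,3):
0 0 1 1
0 1 0 0
1 1 1 0
0 0 1 0

After press 3 at (2,2):
0 0 1 1
0 1 1 0
1 0 0 1
0 0 0 0

After press 4 at (3,3):
0 0 1 1
0 1 1 0
1 0 0 0
0 0 1 1

After press 5 at (0,1):
1 1 0 1
0 0 1 0
1 0 0 0
0 0 1 1

After press 6 at (0,3):
1 1 1 0
0 0 1 1
1 0 0 0
0 0 1 1

After press 7 at (0,2):
1 0 0 1
0 0 0 1
1 0 0 0
0 0 1 1

After press 8 at (1,0):
0 0 0 1
1 1 0 1
0 0 0 0
0 0 1 1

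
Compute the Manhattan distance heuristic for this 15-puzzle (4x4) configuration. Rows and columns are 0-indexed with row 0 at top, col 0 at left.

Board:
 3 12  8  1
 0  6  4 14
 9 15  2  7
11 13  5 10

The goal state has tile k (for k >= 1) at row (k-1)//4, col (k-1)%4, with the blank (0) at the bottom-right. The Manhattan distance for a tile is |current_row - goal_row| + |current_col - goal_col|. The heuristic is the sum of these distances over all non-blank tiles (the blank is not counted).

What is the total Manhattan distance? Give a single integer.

Answer: 35

Derivation:
Tile 3: at (0,0), goal (0,2), distance |0-0|+|0-2| = 2
Tile 12: at (0,1), goal (2,3), distance |0-2|+|1-3| = 4
Tile 8: at (0,2), goal (1,3), distance |0-1|+|2-3| = 2
Tile 1: at (0,3), goal (0,0), distance |0-0|+|3-0| = 3
Tile 6: at (1,1), goal (1,1), distance |1-1|+|1-1| = 0
Tile 4: at (1,2), goal (0,3), distance |1-0|+|2-3| = 2
Tile 14: at (1,3), goal (3,1), distance |1-3|+|3-1| = 4
Tile 9: at (2,0), goal (2,0), distance |2-2|+|0-0| = 0
Tile 15: at (2,1), goal (3,2), distance |2-3|+|1-2| = 2
Tile 2: at (2,2), goal (0,1), distance |2-0|+|2-1| = 3
Tile 7: at (2,3), goal (1,2), distance |2-1|+|3-2| = 2
Tile 11: at (3,0), goal (2,2), distance |3-2|+|0-2| = 3
Tile 13: at (3,1), goal (3,0), distance |3-3|+|1-0| = 1
Tile 5: at (3,2), goal (1,0), distance |3-1|+|2-0| = 4
Tile 10: at (3,3), goal (2,1), distance |3-2|+|3-1| = 3
Sum: 2 + 4 + 2 + 3 + 0 + 2 + 4 + 0 + 2 + 3 + 2 + 3 + 1 + 4 + 3 = 35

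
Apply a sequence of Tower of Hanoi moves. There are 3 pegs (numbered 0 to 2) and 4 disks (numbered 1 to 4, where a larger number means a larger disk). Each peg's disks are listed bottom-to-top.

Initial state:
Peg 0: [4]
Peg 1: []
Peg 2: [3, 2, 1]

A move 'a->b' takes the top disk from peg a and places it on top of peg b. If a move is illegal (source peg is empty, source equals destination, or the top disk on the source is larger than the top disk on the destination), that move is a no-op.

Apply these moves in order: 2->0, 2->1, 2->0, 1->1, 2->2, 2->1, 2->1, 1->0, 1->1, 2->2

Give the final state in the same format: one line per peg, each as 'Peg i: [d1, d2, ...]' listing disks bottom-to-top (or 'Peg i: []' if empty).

Answer: Peg 0: [4, 1]
Peg 1: [2]
Peg 2: [3]

Derivation:
After move 1 (2->0):
Peg 0: [4, 1]
Peg 1: []
Peg 2: [3, 2]

After move 2 (2->1):
Peg 0: [4, 1]
Peg 1: [2]
Peg 2: [3]

After move 3 (2->0):
Peg 0: [4, 1]
Peg 1: [2]
Peg 2: [3]

After move 4 (1->1):
Peg 0: [4, 1]
Peg 1: [2]
Peg 2: [3]

After move 5 (2->2):
Peg 0: [4, 1]
Peg 1: [2]
Peg 2: [3]

After move 6 (2->1):
Peg 0: [4, 1]
Peg 1: [2]
Peg 2: [3]

After move 7 (2->1):
Peg 0: [4, 1]
Peg 1: [2]
Peg 2: [3]

After move 8 (1->0):
Peg 0: [4, 1]
Peg 1: [2]
Peg 2: [3]

After move 9 (1->1):
Peg 0: [4, 1]
Peg 1: [2]
Peg 2: [3]

After move 10 (2->2):
Peg 0: [4, 1]
Peg 1: [2]
Peg 2: [3]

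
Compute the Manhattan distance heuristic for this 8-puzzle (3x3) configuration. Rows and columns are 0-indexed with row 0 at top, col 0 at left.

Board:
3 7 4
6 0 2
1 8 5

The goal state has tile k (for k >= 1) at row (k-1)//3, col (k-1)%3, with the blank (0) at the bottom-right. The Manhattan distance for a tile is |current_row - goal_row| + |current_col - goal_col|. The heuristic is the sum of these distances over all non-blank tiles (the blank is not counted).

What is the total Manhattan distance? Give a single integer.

Answer: 16

Derivation:
Tile 3: at (0,0), goal (0,2), distance |0-0|+|0-2| = 2
Tile 7: at (0,1), goal (2,0), distance |0-2|+|1-0| = 3
Tile 4: at (0,2), goal (1,0), distance |0-1|+|2-0| = 3
Tile 6: at (1,0), goal (1,2), distance |1-1|+|0-2| = 2
Tile 2: at (1,2), goal (0,1), distance |1-0|+|2-1| = 2
Tile 1: at (2,0), goal (0,0), distance |2-0|+|0-0| = 2
Tile 8: at (2,1), goal (2,1), distance |2-2|+|1-1| = 0
Tile 5: at (2,2), goal (1,1), distance |2-1|+|2-1| = 2
Sum: 2 + 3 + 3 + 2 + 2 + 2 + 0 + 2 = 16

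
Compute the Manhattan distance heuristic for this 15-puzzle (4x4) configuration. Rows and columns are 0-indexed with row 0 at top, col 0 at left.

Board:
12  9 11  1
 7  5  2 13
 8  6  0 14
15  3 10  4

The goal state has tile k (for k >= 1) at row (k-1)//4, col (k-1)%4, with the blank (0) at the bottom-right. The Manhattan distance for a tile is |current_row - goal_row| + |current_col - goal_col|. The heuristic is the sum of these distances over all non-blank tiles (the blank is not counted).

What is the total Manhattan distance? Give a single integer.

Answer: 42

Derivation:
Tile 12: (0,0)->(2,3) = 5
Tile 9: (0,1)->(2,0) = 3
Tile 11: (0,2)->(2,2) = 2
Tile 1: (0,3)->(0,0) = 3
Tile 7: (1,0)->(1,2) = 2
Tile 5: (1,1)->(1,0) = 1
Tile 2: (1,2)->(0,1) = 2
Tile 13: (1,3)->(3,0) = 5
Tile 8: (2,0)->(1,3) = 4
Tile 6: (2,1)->(1,1) = 1
Tile 14: (2,3)->(3,1) = 3
Tile 15: (3,0)->(3,2) = 2
Tile 3: (3,1)->(0,2) = 4
Tile 10: (3,2)->(2,1) = 2
Tile 4: (3,3)->(0,3) = 3
Sum: 5 + 3 + 2 + 3 + 2 + 1 + 2 + 5 + 4 + 1 + 3 + 2 + 4 + 2 + 3 = 42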